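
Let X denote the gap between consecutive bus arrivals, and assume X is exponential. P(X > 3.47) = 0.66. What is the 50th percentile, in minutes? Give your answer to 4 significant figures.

5.789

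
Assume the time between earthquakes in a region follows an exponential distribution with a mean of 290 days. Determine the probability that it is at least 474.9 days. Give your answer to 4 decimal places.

The rate is λ = 1/290 = 0.00344828 per day.
P(X > 474.9) = e^(−λ·474.9) = e^(−1.6376) ≈ 0.1944.

0.1944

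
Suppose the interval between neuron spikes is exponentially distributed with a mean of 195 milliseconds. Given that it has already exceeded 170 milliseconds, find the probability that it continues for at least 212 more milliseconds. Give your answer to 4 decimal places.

0.3372

The rate is λ = 1/195 = 0.00512821 per millisecond.
By the memoryless property, P(X > 170+212 | X > 170) = P(X > 212).
P(X > 212) = e^(−1.0872) ≈ 0.3372.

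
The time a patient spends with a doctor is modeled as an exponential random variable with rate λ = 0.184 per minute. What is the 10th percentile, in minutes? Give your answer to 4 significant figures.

0.5726

Set 1 − e^(−λt) = 0.1, so t = −ln(0.9)/λ = 0.10536/0.184 ≈ 0.572611 minutes.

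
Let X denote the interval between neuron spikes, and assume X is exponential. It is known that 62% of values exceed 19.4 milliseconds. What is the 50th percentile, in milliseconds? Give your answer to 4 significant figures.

28.13

e^(−λ·19.4) = 0.62 ⇒ λ = −ln(0.62)/19.4 = 0.024641.
50th percentile: 1 − e^(−λt) = 0.5, t = −ln(0.5)/λ = 28.1298 milliseconds.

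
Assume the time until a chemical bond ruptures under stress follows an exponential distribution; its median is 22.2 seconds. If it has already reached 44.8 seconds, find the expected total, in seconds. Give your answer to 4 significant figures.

76.83

For an exponential, median = ln(2)/λ, so λ = ln 2 / 22.2 = 0.0312228 per second.
By memorylessness, E[X | X > 44.8] = 44.8 + 1/λ = 44.8 + 32.0278 = 76.8278 seconds.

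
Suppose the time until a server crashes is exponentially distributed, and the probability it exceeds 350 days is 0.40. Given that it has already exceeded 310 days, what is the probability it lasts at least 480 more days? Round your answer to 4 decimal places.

0.2846

From e^(−λ·350) = 0.40, λ = −ln(0.40)/350 = 0.00261797.
Memoryless: P(X > 310+480 | X > 310) = P(X > 480) = e^(−0.00261797·480) ≈ 0.2846.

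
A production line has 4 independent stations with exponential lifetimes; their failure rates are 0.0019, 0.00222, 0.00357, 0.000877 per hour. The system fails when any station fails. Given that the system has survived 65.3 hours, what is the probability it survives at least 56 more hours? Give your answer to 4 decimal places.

Time to first failure ~ Exp(Σλ) with Σλ = 0.008567.
By memorylessness, P(T > 65.3+56 | T > 65.3) = P(T > 56) = e^(−0.008567·56) ≈ 0.6189.

0.6189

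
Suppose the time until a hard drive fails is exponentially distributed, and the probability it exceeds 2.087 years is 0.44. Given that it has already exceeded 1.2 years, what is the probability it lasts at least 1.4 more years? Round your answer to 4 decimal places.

0.5765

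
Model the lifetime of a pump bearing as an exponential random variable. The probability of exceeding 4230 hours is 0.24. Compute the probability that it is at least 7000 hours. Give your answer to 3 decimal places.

e^(−λ·4230) = 0.24 ⇒ λ = −ln(0.24)/4230 = 0.00033738.
P(X > 7000) = e^(−0.00033738·7000) = e^(−2.3617) ≈ 0.094.

0.094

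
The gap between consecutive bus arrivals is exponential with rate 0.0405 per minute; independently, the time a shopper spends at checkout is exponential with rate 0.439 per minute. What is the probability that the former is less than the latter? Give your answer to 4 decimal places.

λ_1 = 0.0405, λ_2 = 0.439.
For independent exponentials, P(the former < the latter) = λ_1/(λ_1+λ_2) = 0.0405/0.4795 ≈ 0.0845.

0.0845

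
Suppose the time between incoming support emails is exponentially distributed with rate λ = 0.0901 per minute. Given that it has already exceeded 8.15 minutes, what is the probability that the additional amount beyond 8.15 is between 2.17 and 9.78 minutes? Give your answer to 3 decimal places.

Memoryless: the residual past 8.15 is again Exp(λ).
P(2.17 < residual < 9.78) = e^(−λ·2.17) − e^(−λ·9.78) = 0.82241 − 0.41429 ≈ 0.408.

0.408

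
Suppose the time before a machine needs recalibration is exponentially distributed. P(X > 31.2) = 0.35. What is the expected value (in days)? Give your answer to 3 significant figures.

29.7

e^(−λ·31.2) = 0.35 ⇒ λ = −ln(0.35)/31.2 = 0.0336481.
Mean = 1/λ = 29.7193 days.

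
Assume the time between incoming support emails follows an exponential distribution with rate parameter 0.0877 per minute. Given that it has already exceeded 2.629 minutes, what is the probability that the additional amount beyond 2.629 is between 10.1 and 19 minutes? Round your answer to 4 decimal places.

0.2235

Memoryless: the residual past 2.629 is again Exp(λ).
P(10.1 < residual < 19) = e^(−λ·10.1) − e^(−λ·19) = 0.41240 − 0.18894 ≈ 0.2235.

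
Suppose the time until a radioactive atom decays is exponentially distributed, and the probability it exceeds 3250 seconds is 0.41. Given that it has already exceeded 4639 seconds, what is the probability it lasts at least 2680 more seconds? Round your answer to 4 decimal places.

From e^(−λ·3250) = 0.41, λ = −ln(0.41)/3250 = 0.000274338.
Memoryless: P(X > 4639+2680 | X > 4639) = P(X > 2680) = e^(−0.000274338·2680) ≈ 0.4794.

0.4794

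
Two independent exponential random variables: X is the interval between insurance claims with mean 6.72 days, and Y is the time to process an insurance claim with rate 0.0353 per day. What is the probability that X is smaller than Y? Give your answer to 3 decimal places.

0.808

λ_1 = 1/6.72 = 0.14881, λ_2 = 0.0353.
For independent exponentials, P(X < Y) = λ_1/(λ_1+λ_2) = 0.14881/0.18411 ≈ 0.808.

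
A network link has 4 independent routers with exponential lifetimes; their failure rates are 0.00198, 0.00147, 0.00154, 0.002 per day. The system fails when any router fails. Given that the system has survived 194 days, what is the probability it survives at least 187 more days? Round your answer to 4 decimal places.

0.2706

Time to first failure ~ Exp(Σλ) with Σλ = 0.00699.
By memorylessness, P(T > 194+187 | T > 194) = P(T > 187) = e^(−0.00699·187) ≈ 0.2706.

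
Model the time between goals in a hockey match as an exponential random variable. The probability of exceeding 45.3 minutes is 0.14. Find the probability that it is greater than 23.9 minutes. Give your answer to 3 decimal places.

0.354

e^(−λ·45.3) = 0.14 ⇒ λ = −ln(0.14)/45.3 = 0.043402.
P(X > 23.9) = e^(−0.043402·23.9) = e^(−1.0373) ≈ 0.354.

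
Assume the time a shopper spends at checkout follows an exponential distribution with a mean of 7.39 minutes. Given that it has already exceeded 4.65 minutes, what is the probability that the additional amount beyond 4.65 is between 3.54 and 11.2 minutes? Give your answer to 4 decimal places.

The rate is λ = 1/7.39 = 0.135318 per minute.
Memoryless: the residual past 4.65 is again Exp(λ).
P(3.54 < residual < 11.2) = e^(−λ·3.54) − e^(−λ·11.2) = 0.61939 − 0.21968 ≈ 0.3997.

0.3997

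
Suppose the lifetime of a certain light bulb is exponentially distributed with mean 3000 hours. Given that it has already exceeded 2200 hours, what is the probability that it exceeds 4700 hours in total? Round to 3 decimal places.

0.435

The rate is λ = 1/3000 = 0.000333333 per hour.
By the memoryless property, P(X > 2200+2500 | X > 2200) = P(X > 2500).
P(X > 2500) = e^(−0.83333) ≈ 0.435.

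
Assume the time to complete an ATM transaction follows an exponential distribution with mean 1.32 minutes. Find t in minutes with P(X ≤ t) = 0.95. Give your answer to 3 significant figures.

3.95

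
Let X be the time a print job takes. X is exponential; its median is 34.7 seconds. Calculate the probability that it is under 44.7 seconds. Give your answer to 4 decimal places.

0.5905

For an exponential, median = ln(2)/λ, so λ = ln 2 / 34.7 = 0.0199754 per second.
P(X ≤ 44.7) = 1 − e^(−λ·44.7) = 1 − e^(−0.8929) ≈ 0.5905.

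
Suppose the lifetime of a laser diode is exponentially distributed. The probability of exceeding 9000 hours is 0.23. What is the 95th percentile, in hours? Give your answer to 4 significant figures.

e^(−λ·9000) = 0.23 ⇒ λ = −ln(0.23)/9000 = 0.000163297.
95th percentile: 1 − e^(−λt) = 0.95, t = −ln(0.05)/λ = 18345.3 hours.

18350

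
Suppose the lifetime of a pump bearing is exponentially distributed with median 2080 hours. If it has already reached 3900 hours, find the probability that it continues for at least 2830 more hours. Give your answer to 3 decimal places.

0.389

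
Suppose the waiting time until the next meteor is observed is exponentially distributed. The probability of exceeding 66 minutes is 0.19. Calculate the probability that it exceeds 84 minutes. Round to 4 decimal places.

0.1208

e^(−λ·66) = 0.19 ⇒ λ = −ln(0.19)/66 = 0.0251626.
P(X > 84) = e^(−0.0251626·84) = e^(−2.1137) ≈ 0.1208.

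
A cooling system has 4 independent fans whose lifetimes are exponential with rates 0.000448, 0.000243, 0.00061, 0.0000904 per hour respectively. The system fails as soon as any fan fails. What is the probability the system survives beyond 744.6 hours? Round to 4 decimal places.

0.3549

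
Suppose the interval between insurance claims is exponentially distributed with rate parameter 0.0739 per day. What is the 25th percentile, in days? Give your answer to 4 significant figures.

3.893

Set 1 − e^(−λt) = 0.25, so t = −ln(0.75)/λ = 0.28768/0.0739 ≈ 3.89286 days.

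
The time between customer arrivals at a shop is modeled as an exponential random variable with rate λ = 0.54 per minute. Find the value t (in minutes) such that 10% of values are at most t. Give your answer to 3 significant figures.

0.195

Set 1 − e^(−λt) = 0.1, so t = −ln(0.9)/λ = 0.10536/0.54 ≈ 0.195112 minutes.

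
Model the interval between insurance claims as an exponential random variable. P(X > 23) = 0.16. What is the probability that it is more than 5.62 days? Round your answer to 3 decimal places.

0.639

e^(−λ·23) = 0.16 ⇒ λ = −ln(0.16)/23 = 0.0796775.
P(X > 5.62) = e^(−0.0796775·5.62) = e^(−0.44779) ≈ 0.639.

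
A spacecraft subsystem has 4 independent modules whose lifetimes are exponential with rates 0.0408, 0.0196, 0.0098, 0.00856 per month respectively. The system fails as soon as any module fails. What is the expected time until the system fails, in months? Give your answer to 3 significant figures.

12.7

The time to first failure is exponential with rate Σλ = 0.0408 + 0.0196 + 0.0098 + 0.00856 = 0.07876.
E[min] = 1/Σλ = 1/0.07876 = 12.6968 months.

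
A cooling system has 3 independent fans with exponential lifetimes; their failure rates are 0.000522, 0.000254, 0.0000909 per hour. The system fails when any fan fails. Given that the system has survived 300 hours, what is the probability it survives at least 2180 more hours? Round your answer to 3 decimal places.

Time to first failure ~ Exp(Σλ) with Σλ = 0.0008669.
By memorylessness, P(T > 300+2180 | T > 300) = P(T > 2180) = e^(−0.0008669·2180) ≈ 0.151.

0.151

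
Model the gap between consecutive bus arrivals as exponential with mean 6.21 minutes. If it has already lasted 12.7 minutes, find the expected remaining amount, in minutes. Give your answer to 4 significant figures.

The rate is λ = 1/6.21 = 0.161031 per minute.
By memorylessness, the remaining amount past any threshold is again Exp(λ) with mean 1/λ = 6.21 minutes.

6.210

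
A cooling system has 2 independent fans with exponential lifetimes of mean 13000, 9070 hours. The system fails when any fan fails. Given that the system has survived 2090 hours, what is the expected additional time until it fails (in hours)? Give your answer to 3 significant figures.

5340

First-failure rate Σλ = 1/13000 + 1/9070 = 0.000187177.
By memorylessness the expected residual is 1/Σλ = 5342.55 hours, regardless of the 2090 already elapsed.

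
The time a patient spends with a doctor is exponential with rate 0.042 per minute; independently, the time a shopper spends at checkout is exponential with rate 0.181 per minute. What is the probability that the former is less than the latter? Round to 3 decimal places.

0.188

λ_1 = 0.042, λ_2 = 0.181.
For independent exponentials, P(the former < the latter) = λ_1/(λ_1+λ_2) = 0.042/0.223 ≈ 0.188.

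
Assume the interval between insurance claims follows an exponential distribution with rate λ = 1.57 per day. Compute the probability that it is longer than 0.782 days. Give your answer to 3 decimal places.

0.293

P(X > 0.782) = e^(−λ·0.782) = e^(−1.2277) ≈ 0.293.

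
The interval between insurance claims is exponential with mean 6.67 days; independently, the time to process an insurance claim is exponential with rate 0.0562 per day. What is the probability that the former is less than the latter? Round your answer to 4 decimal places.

0.7273

λ_1 = 1/6.67 = 0.149925, λ_2 = 0.0562.
For independent exponentials, P(the former < the latter) = λ_1/(λ_1+λ_2) = 0.149925/0.206125 ≈ 0.7273.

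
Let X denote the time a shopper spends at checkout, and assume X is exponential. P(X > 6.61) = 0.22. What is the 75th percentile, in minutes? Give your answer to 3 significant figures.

e^(−λ·6.61) = 0.22 ⇒ λ = −ln(0.22)/6.61 = 0.229066.
75th percentile: 1 − e^(−λt) = 0.75, t = −ln(0.25)/λ = 6.05194 minutes.

6.05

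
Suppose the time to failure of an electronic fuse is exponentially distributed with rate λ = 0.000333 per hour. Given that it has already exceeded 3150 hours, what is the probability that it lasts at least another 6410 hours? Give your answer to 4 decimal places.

P(X > s+t | X > s) = e^(−λ(s+t))/e^(−λs) = e^(−λt), independent of s = 3150.
P(X > 6410) = e^(−2.1345) ≈ 0.1183.

0.1183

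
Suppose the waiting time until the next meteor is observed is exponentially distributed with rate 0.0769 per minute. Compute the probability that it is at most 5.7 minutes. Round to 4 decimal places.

P(X ≤ 5.7) = 1 − e^(−λ·5.7) = 1 − e^(−0.43833) ≈ 0.3549.

0.3549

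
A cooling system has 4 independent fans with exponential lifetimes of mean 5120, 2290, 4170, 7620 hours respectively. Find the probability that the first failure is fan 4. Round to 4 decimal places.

Rates: λ_i = 1/mean_i → 0.000195313, 0.000436681, 0.000239808, 0.000131234; Σλ = 0.00100304.
P(fan 4 first) = λ_4/Σλ = 0.000131234/0.00100304 ≈ 0.1308.

0.1308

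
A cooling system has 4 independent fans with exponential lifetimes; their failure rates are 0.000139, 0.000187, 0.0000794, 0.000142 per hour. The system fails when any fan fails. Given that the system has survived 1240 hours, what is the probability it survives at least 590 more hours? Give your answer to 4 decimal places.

0.7240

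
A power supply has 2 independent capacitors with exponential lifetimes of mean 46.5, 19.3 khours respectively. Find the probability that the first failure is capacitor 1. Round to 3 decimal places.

Rates: λ_i = 1/mean_i → 0.0215054, 0.0518135; Σλ = 0.0733188.
P(capacitor 1 first) = λ_1/Σλ = 0.0215054/0.0733188 ≈ 0.293.

0.293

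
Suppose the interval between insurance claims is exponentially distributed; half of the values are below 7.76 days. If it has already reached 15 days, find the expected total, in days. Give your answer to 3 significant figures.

For an exponential, median = ln(2)/λ, so λ = ln 2 / 7.76 = 0.0893231 per day.
By memorylessness, E[X | X > 15] = 15 + 1/λ = 15 + 11.1953 = 26.1953 days.

26.2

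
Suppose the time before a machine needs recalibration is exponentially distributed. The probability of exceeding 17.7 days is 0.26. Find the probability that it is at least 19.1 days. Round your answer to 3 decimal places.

0.234

e^(−λ·17.7) = 0.26 ⇒ λ = −ln(0.26)/17.7 = 0.0761059.
P(X > 19.1) = e^(−0.0761059·19.1) = e^(−1.4536) ≈ 0.234.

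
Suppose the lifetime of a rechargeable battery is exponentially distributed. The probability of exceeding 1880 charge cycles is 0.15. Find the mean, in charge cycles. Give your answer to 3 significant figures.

991

e^(−λ·1880) = 0.15 ⇒ λ = −ln(0.15)/1880 = 0.00100911.
Mean = 1/λ = 990.976 charge cycles.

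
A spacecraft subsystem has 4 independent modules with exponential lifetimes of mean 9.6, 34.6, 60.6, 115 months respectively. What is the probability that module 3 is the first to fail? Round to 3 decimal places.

Rates: λ_i = 1/mean_i → 0.104167, 0.0289017, 0.0165017, 0.00869565; Σλ = 0.158266.
P(module 3 first) = λ_3/Σλ = 0.0165017/0.158266 ≈ 0.104.

0.104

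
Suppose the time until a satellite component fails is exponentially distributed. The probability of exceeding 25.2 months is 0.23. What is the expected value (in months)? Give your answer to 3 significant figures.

17.1

e^(−λ·25.2) = 0.23 ⇒ λ = −ln(0.23)/25.2 = 0.0583205.
Mean = 1/λ = 17.1466 months.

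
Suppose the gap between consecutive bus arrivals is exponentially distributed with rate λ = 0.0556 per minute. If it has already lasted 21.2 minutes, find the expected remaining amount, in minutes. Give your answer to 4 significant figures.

17.99

By memorylessness, the remaining amount past any threshold is again Exp(λ) with mean 1/λ = 17.9856 minutes.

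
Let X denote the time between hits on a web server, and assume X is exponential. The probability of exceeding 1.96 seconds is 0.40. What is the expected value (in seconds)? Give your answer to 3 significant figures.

2.14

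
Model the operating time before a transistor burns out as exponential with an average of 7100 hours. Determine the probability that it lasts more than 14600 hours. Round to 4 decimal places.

0.1279

The rate is λ = 1/7100 = 0.000140845 per hour.
P(X > 14600) = e^(−λ·14600) = e^(−2.0563) ≈ 0.1279.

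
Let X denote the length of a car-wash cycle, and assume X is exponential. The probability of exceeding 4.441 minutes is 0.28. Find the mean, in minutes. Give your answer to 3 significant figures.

e^(−λ·4.441) = 0.28 ⇒ λ = −ln(0.28)/4.441 = 0.286639.
Mean = 1/λ = 3.4887 minutes.

3.49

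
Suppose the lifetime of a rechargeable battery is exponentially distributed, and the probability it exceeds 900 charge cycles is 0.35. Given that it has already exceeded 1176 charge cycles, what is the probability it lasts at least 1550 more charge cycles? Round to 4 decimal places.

0.1640

From e^(−λ·900) = 0.35, λ = −ln(0.35)/900 = 0.00116647.
Memoryless: P(X > 1176+1550 | X > 1176) = P(X > 1550) = e^(−0.00116647·1550) ≈ 0.1640.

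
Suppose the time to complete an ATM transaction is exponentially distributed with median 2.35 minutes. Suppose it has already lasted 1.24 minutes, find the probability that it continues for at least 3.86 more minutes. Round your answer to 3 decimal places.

0.320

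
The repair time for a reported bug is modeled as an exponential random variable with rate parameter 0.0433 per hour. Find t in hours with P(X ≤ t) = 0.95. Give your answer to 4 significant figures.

Set 1 − e^(−λt) = 0.95, so t = −ln(0.05)/λ = 2.9957/0.0433 ≈ 69.1855 hours.

69.19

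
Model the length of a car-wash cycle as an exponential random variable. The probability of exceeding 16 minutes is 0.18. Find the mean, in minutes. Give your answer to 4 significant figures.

9.331

e^(−λ·16) = 0.18 ⇒ λ = −ln(0.18)/16 = 0.107175.
Mean = 1/λ = 9.33054 minutes.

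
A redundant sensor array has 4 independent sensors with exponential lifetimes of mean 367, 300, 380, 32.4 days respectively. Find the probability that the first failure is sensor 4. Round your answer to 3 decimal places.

Rates: λ_i = 1/mean_i → 0.0027248, 0.00333333, 0.00263158, 0.0308642; Σλ = 0.0395539.
P(sensor 4 first) = λ_4/Σλ = 0.0308642/0.0395539 ≈ 0.780.

0.780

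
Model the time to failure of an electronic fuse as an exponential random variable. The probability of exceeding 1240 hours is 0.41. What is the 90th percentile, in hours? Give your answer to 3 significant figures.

3200

e^(−λ·1240) = 0.41 ⇒ λ = −ln(0.41)/1240 = 0.000719031.
90th percentile: 1 − e^(−λt) = 0.9, t = −ln(0.1)/λ = 3202.35 hours.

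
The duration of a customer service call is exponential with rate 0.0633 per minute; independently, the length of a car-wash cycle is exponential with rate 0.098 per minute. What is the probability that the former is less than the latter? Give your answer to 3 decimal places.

0.392

λ_1 = 0.0633, λ_2 = 0.098.
For independent exponentials, P(the former < the latter) = λ_1/(λ_1+λ_2) = 0.0633/0.1613 ≈ 0.392.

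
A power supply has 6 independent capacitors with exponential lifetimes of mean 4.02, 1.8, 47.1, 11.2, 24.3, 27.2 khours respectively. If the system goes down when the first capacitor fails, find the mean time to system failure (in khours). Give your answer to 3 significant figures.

1.01

The first failure time is exponential with rate Σλ_i = 1/4.02 + 1/1.8 + 1/47.1 + 1/11.2 + 1/24.3 + 1/27.2 = 0.992746 per khour.
E[min] = 1/Σλ = 1/0.992746 = 1.00731 khours.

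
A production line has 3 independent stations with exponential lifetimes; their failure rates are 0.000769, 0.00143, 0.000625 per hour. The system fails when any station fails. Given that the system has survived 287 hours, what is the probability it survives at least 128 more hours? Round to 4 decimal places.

Time to first failure ~ Exp(Σλ) with Σλ = 0.002824.
By memorylessness, P(T > 287+128 | T > 287) = P(T > 128) = e^(−0.002824·128) ≈ 0.6967.

0.6967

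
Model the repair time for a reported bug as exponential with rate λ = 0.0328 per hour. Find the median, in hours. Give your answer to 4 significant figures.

Set 1 − e^(−λt) = 0.5, so t = −ln(0.5)/λ = 0.69315/0.0328 ≈ 21.1325 hours.

21.13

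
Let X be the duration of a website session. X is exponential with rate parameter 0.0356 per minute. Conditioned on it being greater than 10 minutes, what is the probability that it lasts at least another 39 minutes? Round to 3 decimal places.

0.249

P(X > s+t | X > s) = e^(−λ(s+t))/e^(−λs) = e^(−λt), independent of s = 10.
P(X > 39) = e^(−1.3884) ≈ 0.249.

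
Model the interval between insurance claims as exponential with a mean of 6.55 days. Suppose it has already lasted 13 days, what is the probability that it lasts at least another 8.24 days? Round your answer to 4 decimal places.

The rate is λ = 1/6.55 = 0.152672 per day.
The exponential is memoryless, so the remaining time is again Exp(λ): the condition X > 13 is irrelevant.
P(X > 8.24) = e^(−1.258) ≈ 0.2842.

0.2842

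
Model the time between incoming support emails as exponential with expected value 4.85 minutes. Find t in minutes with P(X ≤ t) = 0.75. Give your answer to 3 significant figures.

6.72

The rate is λ = 1/4.85 = 0.206186 per minute.
Set 1 − e^(−λt) = 0.75, so t = −ln(0.25)/λ = 1.3863/0.206186 ≈ 6.72353 minutes.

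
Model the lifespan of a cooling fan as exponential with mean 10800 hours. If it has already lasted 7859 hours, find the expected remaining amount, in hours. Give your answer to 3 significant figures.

10800

The rate is λ = 1/10800 = 0.0000925926 per hour.
By memorylessness, the remaining amount past any threshold is again Exp(λ) with mean 1/λ = 10800 hours.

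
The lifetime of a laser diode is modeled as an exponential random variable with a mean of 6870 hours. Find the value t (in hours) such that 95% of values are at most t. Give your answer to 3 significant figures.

The rate is λ = 1/6870 = 0.00014556 per hour.
Set 1 − e^(−λt) = 0.95, so t = −ln(0.05)/λ = 2.9957/0.00014556 ≈ 20580.7 hours.

20600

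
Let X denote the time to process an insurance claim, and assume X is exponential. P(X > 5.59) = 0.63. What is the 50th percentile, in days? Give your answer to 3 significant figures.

e^(−λ·5.59) = 0.63 ⇒ λ = −ln(0.63)/5.59 = 0.0826539.
50th percentile: 1 − e^(−λt) = 0.5, t = −ln(0.5)/λ = 8.38614 days.

8.39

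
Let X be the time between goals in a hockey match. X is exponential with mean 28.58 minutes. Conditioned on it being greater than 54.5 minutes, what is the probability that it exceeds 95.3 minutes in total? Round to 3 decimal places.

The rate is λ = 1/28.58 = 0.0349895 per minute.
By the memoryless property, P(X > 54.5+40.8 | X > 54.5) = P(X > 40.8).
P(X > 40.8) = e^(−1.4276) ≈ 0.240.

0.240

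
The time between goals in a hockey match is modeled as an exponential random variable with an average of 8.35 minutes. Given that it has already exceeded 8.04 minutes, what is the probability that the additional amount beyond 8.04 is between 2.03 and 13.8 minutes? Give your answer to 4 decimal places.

The rate is λ = 1/8.35 = 0.11976 per minute.
Memoryless: the residual past 8.04 is again Exp(λ).
P(2.03 < residual < 13.8) = e^(−λ·2.03) − e^(−λ·13.8) = 0.78418 − 0.19153 ≈ 0.5926.

0.5926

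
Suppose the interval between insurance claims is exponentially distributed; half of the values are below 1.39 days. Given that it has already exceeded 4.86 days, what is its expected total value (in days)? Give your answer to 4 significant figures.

6.865

For an exponential, median = ln(2)/λ, so λ = ln 2 / 1.39 = 0.498667 per day.
By memorylessness, E[X | X > 4.86] = 4.86 + 1/λ = 4.86 + 2.00535 = 6.86535 days.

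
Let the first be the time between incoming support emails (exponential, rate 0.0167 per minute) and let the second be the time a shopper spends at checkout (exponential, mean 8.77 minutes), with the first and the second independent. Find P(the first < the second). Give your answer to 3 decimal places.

0.128

λ_1 = 0.0167, λ_2 = 1/8.77 = 0.114025.
For independent exponentials, P(the first < the second) = λ_1/(λ_1+λ_2) = 0.0167/0.130725 ≈ 0.128.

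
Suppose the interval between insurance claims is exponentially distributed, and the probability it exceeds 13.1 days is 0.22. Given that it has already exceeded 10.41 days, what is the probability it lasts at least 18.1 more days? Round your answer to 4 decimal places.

From e^(−λ·13.1) = 0.22, λ = −ln(0.22)/13.1 = 0.115582.
Memoryless: P(X > 10.41+18.1 | X > 10.41) = P(X > 18.1) = e^(−0.115582·18.1) ≈ 0.1234.

0.1234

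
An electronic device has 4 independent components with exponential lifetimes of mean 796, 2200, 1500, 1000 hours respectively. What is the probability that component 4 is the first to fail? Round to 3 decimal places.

0.296

Rates: λ_i = 1/mean_i → 0.00125628, 0.000454545, 0.000666667, 0.001; Σλ = 0.00337749.
P(component 4 first) = λ_4/Σλ = 0.001/0.00337749 ≈ 0.296.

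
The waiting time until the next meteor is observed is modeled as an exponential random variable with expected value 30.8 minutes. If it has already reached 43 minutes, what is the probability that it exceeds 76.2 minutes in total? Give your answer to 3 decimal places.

The rate is λ = 1/30.8 = 0.0324675 per minute.
The exponential is memoryless, so the remaining time is again Exp(λ): the condition X > 43 is irrelevant.
P(X > 33.2) = e^(−1.0779) ≈ 0.340.

0.340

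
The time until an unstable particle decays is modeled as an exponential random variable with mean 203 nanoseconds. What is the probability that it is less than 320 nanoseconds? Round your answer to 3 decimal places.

The rate is λ = 1/203 = 0.00492611 per nanosecond.
P(X ≤ 320) = 1 − e^(−λ·320) = 1 − e^(−1.5764) ≈ 0.793.

0.793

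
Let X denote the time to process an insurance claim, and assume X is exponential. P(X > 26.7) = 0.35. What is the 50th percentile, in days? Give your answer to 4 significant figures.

e^(−λ·26.7) = 0.35 ⇒ λ = −ln(0.35)/26.7 = 0.0393192.
50th percentile: 1 − e^(−λt) = 0.5, t = −ln(0.5)/λ = 17.6287 days.

17.63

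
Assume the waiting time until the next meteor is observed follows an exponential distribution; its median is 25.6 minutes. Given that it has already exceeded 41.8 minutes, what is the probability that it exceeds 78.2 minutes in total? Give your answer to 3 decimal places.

0.373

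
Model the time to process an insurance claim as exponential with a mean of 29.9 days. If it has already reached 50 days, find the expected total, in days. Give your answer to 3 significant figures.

The rate is λ = 1/29.9 = 0.0334448 per day.
By memorylessness, E[X | X > 50] = 50 + 1/λ = 50 + 29.9 = 79.9 days.

79.9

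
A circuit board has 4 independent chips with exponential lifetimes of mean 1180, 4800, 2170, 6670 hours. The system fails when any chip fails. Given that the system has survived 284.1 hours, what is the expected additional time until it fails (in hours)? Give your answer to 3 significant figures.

600

First-failure rate Σλ = 1/1180 + 1/4800 + 1/2170 + 1/6670 = 0.00166655.
By memorylessness the expected residual is 1/Σλ = 600.044 hours, regardless of the 284.1 already elapsed.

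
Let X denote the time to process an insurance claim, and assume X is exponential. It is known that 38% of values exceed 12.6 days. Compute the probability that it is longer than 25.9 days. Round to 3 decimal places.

0.137

e^(−λ·12.6) = 0.38 ⇒ λ = −ln(0.38)/12.6 = 0.0767924.
P(X > 25.9) = e^(−0.0767924·25.9) = e^(−1.9889) ≈ 0.137.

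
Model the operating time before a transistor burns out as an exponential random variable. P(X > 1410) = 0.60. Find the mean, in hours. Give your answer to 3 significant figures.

e^(−λ·1410) = 0.60 ⇒ λ = −ln(0.60)/1410 = 0.000362288.
Mean = 1/λ = 2760.24 hours.

2760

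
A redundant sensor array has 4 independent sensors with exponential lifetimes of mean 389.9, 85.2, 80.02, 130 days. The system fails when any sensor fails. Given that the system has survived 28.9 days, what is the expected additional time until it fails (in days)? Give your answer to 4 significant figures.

28.99

First-failure rate Σλ = 1/389.9 + 1/85.2 + 1/80.02 + 1/130 = 0.034491.
By memorylessness the expected residual is 1/Σλ = 28.993 days, regardless of the 28.9 already elapsed.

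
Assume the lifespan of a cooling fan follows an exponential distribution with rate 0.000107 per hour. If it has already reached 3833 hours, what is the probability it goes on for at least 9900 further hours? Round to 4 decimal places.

0.3467

The exponential is memoryless, so the remaining time is again Exp(λ): the condition X > 3833 is irrelevant.
P(X > 9900) = e^(−1.0593) ≈ 0.3467.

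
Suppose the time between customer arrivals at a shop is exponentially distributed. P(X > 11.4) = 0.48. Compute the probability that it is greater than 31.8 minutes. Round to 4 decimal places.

0.1291

e^(−λ·11.4) = 0.48 ⇒ λ = −ln(0.48)/11.4 = 0.0643833.
P(X > 31.8) = e^(−0.0643833·31.8) = e^(−2.0474) ≈ 0.1291.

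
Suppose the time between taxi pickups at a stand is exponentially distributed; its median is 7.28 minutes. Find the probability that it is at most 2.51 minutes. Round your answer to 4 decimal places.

For an exponential, median = ln(2)/λ, so λ = ln 2 / 7.28 = 0.0952125 per minute.
P(X ≤ 2.51) = 1 − e^(−λ·2.51) = 1 − e^(−0.23898) ≈ 0.2126.

0.2126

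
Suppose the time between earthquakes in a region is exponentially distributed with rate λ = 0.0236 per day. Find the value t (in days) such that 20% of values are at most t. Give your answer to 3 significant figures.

Set 1 − e^(−λt) = 0.2, so t = −ln(0.8)/λ = 0.22314/0.0236 ≈ 9.45524 days.

9.46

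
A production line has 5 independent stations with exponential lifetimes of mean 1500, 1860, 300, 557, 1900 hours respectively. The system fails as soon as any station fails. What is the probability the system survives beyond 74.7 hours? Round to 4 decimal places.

The first failure time is exponential with rate Σλ_i = 1/1500 + 1/1860 + 1/300 + 1/557 + 1/1900 = 0.00685928 per hour.
P(min > 74.7) = e^(−0.00685928·74.7) = e^(−0.51239) ≈ 0.5991.

0.5991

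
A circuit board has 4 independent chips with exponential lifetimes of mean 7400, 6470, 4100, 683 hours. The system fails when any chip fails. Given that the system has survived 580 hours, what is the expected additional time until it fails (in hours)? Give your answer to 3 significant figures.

501

First-failure rate Σλ = 1/7400 + 1/6470 + 1/4100 + 1/683 = 0.00199773.
By memorylessness the expected residual is 1/Σλ = 500.569 hours, regardless of the 580 already elapsed.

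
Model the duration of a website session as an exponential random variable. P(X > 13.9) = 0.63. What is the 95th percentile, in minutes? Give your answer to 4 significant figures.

90.12

e^(−λ·13.9) = 0.63 ⇒ λ = −ln(0.63)/13.9 = 0.03324.
95th percentile: 1 − e^(−λt) = 0.95, t = −ln(0.05)/λ = 90.1244 minutes.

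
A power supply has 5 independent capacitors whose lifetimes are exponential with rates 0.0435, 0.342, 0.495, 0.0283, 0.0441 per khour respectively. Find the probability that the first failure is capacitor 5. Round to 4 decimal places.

The time to first failure is exponential with rate Σλ = 0.0435 + 0.342 + 0.495 + 0.0283 + 0.0441 = 0.9529.
P(capacitor 5 first) = λ_5/Σλ = 0.0441/0.9529 ≈ 0.0463.

0.0463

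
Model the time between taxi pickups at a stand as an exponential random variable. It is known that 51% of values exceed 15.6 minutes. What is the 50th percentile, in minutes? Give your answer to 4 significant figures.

e^(−λ·15.6) = 0.51 ⇒ λ = −ln(0.51)/15.6 = 0.0431631.
50th percentile: 1 − e^(−λt) = 0.5, t = −ln(0.5)/λ = 16.0588 minutes.

16.06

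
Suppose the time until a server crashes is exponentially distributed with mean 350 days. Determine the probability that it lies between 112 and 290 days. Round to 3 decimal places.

The rate is λ = 1/350 = 0.00285714 per day.
P(112 < X < 290) = e^(−λ·112) − e^(−λ·290) = 0.72615 − 0.43667 ≈ 0.289.

0.289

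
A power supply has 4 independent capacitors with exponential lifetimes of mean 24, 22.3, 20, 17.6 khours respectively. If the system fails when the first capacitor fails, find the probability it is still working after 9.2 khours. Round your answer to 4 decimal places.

0.1689

The first failure time is exponential with rate Σλ_i = 1/24 + 1/22.3 + 1/20 + 1/17.6 = 0.193328 per khour.
P(min > 9.2) = e^(−0.193328·9.2) = e^(−1.7786) ≈ 0.1689.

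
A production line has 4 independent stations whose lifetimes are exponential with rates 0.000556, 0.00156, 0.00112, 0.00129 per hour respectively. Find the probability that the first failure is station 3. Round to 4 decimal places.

The time to first failure is exponential with rate Σλ = 0.000556 + 0.00156 + 0.00112 + 0.00129 = 0.004526.
P(station 3 first) = λ_3/Σλ = 0.00112/0.004526 ≈ 0.2475.

0.2475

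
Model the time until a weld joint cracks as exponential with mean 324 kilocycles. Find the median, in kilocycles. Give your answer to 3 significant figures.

The rate is λ = 1/324 = 0.00308642 per kilocycle.
Set 1 − e^(−λt) = 0.5, so t = −ln(0.5)/λ = 0.69315/0.00308642 ≈ 224.58 kilocycles.

225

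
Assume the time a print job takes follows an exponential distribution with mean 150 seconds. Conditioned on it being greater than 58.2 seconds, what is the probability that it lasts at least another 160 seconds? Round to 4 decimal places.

0.3442

The rate is λ = 1/150 = 0.00666667 per second.
The exponential is memoryless, so the remaining time is again Exp(λ): the condition X > 58.2 is irrelevant.
P(X > 160) = e^(−1.0667) ≈ 0.3442.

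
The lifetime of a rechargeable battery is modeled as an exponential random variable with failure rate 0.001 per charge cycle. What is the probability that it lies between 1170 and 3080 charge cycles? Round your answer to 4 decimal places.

P(1170 < X < 3080) = e^(−λ·1170) − e^(−λ·3080) = 0.31037 − 0.04596 ≈ 0.2644.

0.2644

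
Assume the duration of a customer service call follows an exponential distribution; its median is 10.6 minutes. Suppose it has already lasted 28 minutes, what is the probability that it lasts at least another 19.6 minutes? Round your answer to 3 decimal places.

For an exponential, median = ln(2)/λ, so λ = ln 2 / 10.6 = 0.0653912 per minute.
The exponential is memoryless, so the remaining time is again Exp(λ): the condition X > 28 is irrelevant.
P(X > 19.6) = e^(−1.2817) ≈ 0.278.

0.278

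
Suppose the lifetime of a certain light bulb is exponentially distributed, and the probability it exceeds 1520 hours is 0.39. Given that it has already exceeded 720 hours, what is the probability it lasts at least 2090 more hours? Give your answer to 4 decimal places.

From e^(−λ·1520) = 0.39, λ = −ln(0.39)/1520 = 0.000619479.
Memoryless: P(X > 720+2090 | X > 720) = P(X > 2090) = e^(−0.000619479·2090) ≈ 0.2740.

0.2740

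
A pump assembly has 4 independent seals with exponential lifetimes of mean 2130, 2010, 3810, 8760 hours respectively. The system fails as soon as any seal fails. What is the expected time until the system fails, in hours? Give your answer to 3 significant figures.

744

The first failure time is exponential with rate Σλ_i = 1/2130 + 1/2010 + 1/3810 + 1/8760 = 0.00134362 per hour.
E[min] = 1/Σλ = 1/0.00134362 = 744.259 hours.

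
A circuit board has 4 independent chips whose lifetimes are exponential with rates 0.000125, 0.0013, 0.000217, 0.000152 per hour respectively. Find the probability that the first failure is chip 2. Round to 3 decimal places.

0.725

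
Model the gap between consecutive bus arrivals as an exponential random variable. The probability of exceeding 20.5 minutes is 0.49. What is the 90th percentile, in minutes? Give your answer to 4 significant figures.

66.17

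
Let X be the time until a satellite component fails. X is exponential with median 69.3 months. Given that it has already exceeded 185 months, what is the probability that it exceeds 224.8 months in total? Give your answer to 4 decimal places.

0.6716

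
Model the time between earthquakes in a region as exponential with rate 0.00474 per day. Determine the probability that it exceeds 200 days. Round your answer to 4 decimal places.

0.3875

P(X > 200) = e^(−λ·200) = e^(−0.948) ≈ 0.3875.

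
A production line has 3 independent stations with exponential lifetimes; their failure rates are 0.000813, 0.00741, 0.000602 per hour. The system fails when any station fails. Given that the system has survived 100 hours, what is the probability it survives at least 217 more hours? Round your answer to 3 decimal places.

0.147

Time to first failure ~ Exp(Σλ) with Σλ = 0.008825.
By memorylessness, P(T > 100+217 | T > 100) = P(T > 217) = e^(−0.008825·217) ≈ 0.147.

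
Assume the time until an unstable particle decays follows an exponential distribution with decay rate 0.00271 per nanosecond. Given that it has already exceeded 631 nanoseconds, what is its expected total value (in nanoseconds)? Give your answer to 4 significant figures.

By memorylessness, E[X | X > 631] = 631 + 1/λ = 631 + 369.004 = 1000 nanoseconds.

1000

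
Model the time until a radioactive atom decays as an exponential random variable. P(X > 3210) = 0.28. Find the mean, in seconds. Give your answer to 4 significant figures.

2522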